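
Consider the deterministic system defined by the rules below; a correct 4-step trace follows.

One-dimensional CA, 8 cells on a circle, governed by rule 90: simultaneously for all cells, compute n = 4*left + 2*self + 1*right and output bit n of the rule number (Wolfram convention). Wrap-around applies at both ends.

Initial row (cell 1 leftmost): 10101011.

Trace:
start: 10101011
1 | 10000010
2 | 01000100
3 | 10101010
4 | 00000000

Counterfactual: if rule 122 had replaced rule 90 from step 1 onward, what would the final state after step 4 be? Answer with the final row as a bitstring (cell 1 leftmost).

(re-executing steps 1..4 under rule 122; state before step 1: 10101011)
1 | 11010110
2 | 11101111
3 | 00111000
4 | 01101100

01101100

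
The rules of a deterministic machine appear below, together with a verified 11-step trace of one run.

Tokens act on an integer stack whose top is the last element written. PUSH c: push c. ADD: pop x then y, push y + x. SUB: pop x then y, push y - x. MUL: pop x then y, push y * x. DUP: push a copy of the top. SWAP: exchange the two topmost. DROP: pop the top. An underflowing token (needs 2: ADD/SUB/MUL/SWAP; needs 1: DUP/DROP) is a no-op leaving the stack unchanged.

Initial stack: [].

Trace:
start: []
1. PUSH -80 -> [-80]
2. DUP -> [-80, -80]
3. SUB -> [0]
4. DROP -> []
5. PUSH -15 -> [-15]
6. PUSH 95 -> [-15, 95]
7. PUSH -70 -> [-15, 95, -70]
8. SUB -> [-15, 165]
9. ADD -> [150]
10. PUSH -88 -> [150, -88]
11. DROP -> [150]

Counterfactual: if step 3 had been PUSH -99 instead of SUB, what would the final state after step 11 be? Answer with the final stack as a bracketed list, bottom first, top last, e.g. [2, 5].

(re-executing from step 3 with the substitution; state before step 3: [-80, -80])
3. PUSH -99 -> [-80, -80, -99]
4. DROP -> [-80, -80]
5. PUSH -15 -> [-80, -80, -15]
6. PUSH 95 -> [-80, -80, -15, 95]
7. PUSH -70 -> [-80, -80, -15, 95, -70]
8. SUB -> [-80, -80, -15, 165]
9. ADD -> [-80, -80, 150]
10. PUSH -88 -> [-80, -80, 150, -88]
11. DROP -> [-80, -80, 150]

[-80, -80, 150]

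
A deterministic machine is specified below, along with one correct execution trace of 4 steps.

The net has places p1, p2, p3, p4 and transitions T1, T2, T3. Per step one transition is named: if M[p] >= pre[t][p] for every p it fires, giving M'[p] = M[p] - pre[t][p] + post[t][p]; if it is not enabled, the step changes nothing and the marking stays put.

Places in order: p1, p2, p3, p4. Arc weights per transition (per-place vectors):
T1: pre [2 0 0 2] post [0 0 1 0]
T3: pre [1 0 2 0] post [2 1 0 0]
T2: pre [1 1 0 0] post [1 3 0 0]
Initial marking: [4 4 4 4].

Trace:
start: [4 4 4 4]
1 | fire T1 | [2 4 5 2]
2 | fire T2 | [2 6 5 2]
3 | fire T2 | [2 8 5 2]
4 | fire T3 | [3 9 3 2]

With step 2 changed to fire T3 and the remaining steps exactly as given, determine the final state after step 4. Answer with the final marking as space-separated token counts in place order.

(re-executing from step 2 with the substitution; state before step 2: [2 4 5 2])
2 | fire T3 | [3 5 3 2]
3 | fire T2 | [3 7 3 2]
4 | fire T3 | [4 8 1 2]

4 8 1 2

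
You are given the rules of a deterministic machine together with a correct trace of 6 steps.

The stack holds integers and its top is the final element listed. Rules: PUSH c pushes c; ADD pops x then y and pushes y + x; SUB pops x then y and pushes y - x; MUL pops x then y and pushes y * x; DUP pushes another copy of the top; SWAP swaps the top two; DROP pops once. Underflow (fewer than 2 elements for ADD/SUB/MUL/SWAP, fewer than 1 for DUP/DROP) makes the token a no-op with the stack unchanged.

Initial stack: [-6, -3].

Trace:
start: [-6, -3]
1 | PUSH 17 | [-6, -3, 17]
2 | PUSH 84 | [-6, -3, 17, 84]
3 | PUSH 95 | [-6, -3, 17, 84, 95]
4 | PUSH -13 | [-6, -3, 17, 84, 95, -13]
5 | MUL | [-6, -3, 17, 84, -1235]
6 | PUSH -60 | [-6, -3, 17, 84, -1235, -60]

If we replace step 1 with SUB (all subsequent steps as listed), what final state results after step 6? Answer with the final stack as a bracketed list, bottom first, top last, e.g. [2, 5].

(re-executing from step 1 with the substitution; state before step 1: [-6, -3])
1 | SUB | [-3]
2 | PUSH 84 | [-3, 84]
3 | PUSH 95 | [-3, 84, 95]
4 | PUSH -13 | [-3, 84, 95, -13]
5 | MUL | [-3, 84, -1235]
6 | PUSH -60 | [-3, 84, -1235, -60]

[-3, 84, -1235, -60]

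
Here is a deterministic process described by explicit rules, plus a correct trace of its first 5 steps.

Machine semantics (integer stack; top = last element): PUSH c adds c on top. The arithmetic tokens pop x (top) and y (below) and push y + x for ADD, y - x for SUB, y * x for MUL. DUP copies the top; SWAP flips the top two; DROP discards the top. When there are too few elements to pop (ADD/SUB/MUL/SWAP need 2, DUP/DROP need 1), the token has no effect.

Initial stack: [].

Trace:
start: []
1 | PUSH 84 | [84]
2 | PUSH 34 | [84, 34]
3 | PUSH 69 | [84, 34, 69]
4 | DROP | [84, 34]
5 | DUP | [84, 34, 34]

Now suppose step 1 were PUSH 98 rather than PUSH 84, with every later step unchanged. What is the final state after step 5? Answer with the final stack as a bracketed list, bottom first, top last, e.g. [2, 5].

(re-executing from step 1 with the substitution; state before step 1: [])
1 | PUSH 98 | [98]
2 | PUSH 34 | [98, 34]
3 | PUSH 69 | [98, 34, 69]
4 | DROP | [98, 34]
5 | DUP | [98, 34, 34]

[98, 34, 34]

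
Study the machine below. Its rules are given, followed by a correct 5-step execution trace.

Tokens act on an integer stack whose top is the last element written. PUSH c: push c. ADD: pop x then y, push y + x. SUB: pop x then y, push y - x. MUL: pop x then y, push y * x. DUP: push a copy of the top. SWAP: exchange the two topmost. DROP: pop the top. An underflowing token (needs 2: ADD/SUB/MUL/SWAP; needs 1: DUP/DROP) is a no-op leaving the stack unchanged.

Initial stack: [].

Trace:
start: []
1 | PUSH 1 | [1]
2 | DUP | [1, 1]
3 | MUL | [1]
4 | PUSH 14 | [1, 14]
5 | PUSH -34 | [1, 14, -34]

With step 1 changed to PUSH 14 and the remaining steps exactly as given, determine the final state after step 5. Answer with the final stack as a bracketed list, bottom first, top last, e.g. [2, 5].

(re-executing from step 1 with the substitution; state before step 1: [])
1 | PUSH 14 | [14]
2 | DUP | [14, 14]
3 | MUL | [196]
4 | PUSH 14 | [196, 14]
5 | PUSH -34 | [196, 14, -34]

[196, 14, -34]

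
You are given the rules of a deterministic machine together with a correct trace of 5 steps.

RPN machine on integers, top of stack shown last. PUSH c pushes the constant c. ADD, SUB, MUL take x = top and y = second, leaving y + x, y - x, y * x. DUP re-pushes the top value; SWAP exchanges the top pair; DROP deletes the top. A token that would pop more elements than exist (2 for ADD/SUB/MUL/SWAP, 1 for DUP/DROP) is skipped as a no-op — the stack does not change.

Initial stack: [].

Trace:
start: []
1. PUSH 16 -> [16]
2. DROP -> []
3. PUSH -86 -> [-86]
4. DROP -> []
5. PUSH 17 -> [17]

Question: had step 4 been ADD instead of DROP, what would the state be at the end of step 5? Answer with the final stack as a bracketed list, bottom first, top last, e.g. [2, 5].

(re-executing from step 4 with the substitution; state before step 4: [-86])
4. ADD -> [-86]
5. PUSH 17 -> [-86, 17]

[-86, 17]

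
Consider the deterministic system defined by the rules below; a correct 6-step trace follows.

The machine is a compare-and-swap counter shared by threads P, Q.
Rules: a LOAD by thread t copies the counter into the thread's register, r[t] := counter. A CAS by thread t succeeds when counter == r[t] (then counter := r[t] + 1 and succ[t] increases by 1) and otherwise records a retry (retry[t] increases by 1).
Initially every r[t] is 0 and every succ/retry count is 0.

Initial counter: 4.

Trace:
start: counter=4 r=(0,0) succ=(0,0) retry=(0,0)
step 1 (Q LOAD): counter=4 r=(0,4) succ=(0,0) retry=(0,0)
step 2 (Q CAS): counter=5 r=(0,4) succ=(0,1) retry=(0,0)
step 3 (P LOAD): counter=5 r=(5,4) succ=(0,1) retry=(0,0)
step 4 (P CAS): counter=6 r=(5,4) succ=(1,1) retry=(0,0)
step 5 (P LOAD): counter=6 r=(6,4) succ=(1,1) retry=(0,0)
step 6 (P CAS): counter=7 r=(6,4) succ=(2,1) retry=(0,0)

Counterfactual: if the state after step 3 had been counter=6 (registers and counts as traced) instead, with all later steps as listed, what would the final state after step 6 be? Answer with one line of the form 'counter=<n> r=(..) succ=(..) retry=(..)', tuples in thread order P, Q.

state after step 3 := counter=6 r=(5,4) succ=(0,1) retry=(0,0)
step 4 (P CAS): counter=6 r=(5,4) succ=(0,1) retry=(1,0)
step 5 (P LOAD): counter=6 r=(6,4) succ=(0,1) retry=(1,0)
step 6 (P CAS): counter=7 r=(6,4) succ=(1,1) retry=(1,0)

counter=7 r=(6,4) succ=(1,1) retry=(1,0)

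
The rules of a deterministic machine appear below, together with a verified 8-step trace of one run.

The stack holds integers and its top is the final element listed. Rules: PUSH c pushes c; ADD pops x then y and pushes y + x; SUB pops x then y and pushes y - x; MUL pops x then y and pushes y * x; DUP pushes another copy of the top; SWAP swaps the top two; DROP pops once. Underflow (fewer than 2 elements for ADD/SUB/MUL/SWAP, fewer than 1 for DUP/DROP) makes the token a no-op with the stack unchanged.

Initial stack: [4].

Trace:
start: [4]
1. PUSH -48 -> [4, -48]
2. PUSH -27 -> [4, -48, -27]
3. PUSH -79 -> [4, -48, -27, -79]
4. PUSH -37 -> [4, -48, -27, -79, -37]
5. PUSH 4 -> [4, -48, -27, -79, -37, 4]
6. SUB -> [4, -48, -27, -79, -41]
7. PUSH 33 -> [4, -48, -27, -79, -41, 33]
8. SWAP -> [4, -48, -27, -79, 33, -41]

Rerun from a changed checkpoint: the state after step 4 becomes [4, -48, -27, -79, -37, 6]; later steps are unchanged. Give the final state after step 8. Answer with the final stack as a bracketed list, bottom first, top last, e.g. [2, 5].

state after step 4 := [4, -48, -27, -79, -37, 6]
5. PUSH 4 -> [4, -48, -27, -79, -37, 6, 4]
6. SUB -> [4, -48, -27, -79, -37, 2]
7. PUSH 33 -> [4, -48, -27, -79, -37, 2, 33]
8. SWAP -> [4, -48, -27, -79, -37, 33, 2]

[4, -48, -27, -79, -37, 33, 2]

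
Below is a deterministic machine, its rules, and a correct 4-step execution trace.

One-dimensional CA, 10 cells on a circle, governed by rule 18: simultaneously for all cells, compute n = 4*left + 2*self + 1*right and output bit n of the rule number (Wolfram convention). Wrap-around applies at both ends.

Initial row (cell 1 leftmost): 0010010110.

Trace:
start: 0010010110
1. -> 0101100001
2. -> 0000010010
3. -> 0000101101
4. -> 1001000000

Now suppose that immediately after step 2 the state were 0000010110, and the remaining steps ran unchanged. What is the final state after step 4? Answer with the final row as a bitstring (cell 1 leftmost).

state after step 2 := 0000010110
3. -> 0000100001
4. -> 1001010010

1001010010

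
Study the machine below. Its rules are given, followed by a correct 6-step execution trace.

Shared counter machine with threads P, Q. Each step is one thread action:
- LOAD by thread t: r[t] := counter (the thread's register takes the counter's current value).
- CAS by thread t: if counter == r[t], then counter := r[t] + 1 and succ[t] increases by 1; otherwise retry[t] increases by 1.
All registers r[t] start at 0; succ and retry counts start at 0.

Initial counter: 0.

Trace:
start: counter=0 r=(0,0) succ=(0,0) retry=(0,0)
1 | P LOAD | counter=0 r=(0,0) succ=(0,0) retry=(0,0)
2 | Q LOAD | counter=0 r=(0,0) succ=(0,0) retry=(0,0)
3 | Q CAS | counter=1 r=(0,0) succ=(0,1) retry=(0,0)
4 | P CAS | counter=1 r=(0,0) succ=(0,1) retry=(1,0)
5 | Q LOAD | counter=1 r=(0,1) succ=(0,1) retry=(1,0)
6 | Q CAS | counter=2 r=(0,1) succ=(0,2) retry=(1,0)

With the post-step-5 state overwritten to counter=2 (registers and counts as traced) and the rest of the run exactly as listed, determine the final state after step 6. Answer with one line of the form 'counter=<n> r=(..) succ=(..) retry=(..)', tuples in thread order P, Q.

state after step 5 := counter=2 r=(0,1) succ=(0,1) retry=(1,0)
6 | Q CAS | counter=2 r=(0,1) succ=(0,1) retry=(1,1)

counter=2 r=(0,1) succ=(0,1) retry=(1,1)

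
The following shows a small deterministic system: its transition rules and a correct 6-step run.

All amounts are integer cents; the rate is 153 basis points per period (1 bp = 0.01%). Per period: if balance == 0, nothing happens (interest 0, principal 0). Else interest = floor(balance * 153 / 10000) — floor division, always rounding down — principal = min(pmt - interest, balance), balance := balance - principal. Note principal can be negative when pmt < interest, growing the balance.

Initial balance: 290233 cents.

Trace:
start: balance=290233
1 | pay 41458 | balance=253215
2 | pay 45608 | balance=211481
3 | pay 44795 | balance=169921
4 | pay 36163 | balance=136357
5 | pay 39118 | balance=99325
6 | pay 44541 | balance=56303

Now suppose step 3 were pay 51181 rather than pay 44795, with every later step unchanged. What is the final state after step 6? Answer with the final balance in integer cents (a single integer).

49620

(re-executing from step 3 with the substitution; state before step 3: balance=211481)
3 | pay 51181 | balance=163535
4 | pay 36163 | balance=129874
5 | pay 39118 | balance=92743
6 | pay 44541 | balance=49620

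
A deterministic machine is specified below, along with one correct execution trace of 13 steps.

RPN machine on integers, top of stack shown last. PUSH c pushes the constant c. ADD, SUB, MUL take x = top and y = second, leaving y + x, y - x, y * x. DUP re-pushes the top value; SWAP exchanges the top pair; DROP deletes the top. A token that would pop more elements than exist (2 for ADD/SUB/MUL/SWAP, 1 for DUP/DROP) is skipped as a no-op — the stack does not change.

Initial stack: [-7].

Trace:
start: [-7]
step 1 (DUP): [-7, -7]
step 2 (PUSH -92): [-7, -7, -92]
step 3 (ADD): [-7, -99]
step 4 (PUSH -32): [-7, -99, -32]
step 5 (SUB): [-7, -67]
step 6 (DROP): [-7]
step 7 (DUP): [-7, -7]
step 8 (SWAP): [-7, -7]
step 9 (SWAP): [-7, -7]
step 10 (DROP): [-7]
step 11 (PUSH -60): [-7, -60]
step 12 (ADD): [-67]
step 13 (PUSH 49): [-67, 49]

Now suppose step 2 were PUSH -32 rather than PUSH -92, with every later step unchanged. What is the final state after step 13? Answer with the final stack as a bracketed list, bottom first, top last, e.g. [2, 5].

(re-executing from step 2 with the substitution; state before step 2: [-7, -7])
step 2 (PUSH -32): [-7, -7, -32]
step 3 (ADD): [-7, -39]
step 4 (PUSH -32): [-7, -39, -32]
step 5 (SUB): [-7, -7]
step 6 (DROP): [-7]
step 7 (DUP): [-7, -7]
step 8 (SWAP): [-7, -7]
step 9 (SWAP): [-7, -7]
step 10 (DROP): [-7]
step 11 (PUSH -60): [-7, -60]
step 12 (ADD): [-67]
step 13 (PUSH 49): [-67, 49]

[-67, 49]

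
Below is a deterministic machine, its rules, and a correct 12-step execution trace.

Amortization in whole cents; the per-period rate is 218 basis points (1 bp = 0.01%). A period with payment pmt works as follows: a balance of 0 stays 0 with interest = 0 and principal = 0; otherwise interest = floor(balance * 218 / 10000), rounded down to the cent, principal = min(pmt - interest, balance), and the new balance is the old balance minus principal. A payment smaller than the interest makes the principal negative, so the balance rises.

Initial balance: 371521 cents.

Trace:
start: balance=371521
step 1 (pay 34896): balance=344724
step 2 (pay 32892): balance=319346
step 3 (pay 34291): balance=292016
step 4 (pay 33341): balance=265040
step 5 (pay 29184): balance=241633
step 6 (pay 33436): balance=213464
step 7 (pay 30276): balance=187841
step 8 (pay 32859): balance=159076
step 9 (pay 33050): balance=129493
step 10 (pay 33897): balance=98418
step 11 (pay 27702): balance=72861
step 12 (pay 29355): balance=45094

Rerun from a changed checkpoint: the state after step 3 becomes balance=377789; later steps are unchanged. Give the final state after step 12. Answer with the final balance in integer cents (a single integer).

149243

state after step 3 := balance=377789
step 4 (pay 33341): balance=352683
step 5 (pay 29184): balance=331187
step 6 (pay 33436): balance=304970
step 7 (pay 30276): balance=281342
step 8 (pay 32859): balance=254616
step 9 (pay 33050): balance=227116
step 10 (pay 33897): balance=198170
step 11 (pay 27702): balance=174788
step 12 (pay 29355): balance=149243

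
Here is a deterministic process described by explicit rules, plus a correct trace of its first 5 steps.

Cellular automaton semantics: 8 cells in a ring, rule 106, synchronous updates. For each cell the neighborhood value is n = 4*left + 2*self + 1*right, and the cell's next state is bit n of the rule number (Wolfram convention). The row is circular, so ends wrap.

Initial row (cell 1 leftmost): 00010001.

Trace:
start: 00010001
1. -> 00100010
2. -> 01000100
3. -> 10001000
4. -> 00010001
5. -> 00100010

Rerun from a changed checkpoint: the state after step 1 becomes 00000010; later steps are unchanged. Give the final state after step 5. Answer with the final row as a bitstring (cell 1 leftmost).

00100000

state after step 1 := 00000010
2. -> 00000100
3. -> 00001000
4. -> 00010000
5. -> 00100000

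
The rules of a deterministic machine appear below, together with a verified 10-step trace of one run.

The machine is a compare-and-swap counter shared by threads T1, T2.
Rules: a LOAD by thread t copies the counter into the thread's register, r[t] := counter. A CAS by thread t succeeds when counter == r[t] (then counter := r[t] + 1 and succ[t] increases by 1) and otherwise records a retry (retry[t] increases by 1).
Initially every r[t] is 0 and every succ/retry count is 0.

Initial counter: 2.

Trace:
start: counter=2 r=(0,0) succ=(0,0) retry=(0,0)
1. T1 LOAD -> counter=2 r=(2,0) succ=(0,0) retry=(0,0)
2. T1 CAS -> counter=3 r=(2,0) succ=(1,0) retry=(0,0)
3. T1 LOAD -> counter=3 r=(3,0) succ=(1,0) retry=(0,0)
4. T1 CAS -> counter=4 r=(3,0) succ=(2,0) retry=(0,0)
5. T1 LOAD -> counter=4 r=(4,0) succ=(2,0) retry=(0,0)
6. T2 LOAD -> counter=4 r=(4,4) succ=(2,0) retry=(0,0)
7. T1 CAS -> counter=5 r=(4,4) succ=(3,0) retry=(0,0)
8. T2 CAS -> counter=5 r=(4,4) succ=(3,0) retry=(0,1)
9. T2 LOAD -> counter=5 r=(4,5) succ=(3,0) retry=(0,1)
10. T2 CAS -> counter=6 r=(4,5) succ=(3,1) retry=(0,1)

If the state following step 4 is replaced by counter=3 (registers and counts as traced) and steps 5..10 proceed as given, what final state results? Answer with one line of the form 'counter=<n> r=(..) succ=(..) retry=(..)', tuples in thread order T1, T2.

counter=5 r=(3,4) succ=(3,1) retry=(0,1)

state after step 4 := counter=3 r=(3,0) succ=(2,0) retry=(0,0)
5. T1 LOAD -> counter=3 r=(3,0) succ=(2,0) retry=(0,0)
6. T2 LOAD -> counter=3 r=(3,3) succ=(2,0) retry=(0,0)
7. T1 CAS -> counter=4 r=(3,3) succ=(3,0) retry=(0,0)
8. T2 CAS -> counter=4 r=(3,3) succ=(3,0) retry=(0,1)
9. T2 LOAD -> counter=4 r=(3,4) succ=(3,0) retry=(0,1)
10. T2 CAS -> counter=5 r=(3,4) succ=(3,1) retry=(0,1)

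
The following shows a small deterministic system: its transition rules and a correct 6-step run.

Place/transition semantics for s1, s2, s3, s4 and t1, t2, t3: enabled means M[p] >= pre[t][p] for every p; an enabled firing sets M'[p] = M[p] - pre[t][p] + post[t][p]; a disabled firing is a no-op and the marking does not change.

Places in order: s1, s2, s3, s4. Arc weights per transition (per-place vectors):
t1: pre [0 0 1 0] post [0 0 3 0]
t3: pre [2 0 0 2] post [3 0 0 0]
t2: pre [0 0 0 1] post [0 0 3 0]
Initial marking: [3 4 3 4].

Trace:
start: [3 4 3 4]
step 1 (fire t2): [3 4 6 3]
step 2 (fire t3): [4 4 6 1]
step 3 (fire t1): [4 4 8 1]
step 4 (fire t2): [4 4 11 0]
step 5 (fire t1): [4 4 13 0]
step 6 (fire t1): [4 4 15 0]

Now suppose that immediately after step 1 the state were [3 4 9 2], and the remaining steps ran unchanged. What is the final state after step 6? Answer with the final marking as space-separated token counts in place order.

4 4 15 0

state after step 1 := [3 4 9 2]
step 2 (fire t3): [4 4 9 0]
step 3 (fire t1): [4 4 11 0]
step 4 (fire t2): [4 4 11 0]
step 5 (fire t1): [4 4 13 0]
step 6 (fire t1): [4 4 15 0]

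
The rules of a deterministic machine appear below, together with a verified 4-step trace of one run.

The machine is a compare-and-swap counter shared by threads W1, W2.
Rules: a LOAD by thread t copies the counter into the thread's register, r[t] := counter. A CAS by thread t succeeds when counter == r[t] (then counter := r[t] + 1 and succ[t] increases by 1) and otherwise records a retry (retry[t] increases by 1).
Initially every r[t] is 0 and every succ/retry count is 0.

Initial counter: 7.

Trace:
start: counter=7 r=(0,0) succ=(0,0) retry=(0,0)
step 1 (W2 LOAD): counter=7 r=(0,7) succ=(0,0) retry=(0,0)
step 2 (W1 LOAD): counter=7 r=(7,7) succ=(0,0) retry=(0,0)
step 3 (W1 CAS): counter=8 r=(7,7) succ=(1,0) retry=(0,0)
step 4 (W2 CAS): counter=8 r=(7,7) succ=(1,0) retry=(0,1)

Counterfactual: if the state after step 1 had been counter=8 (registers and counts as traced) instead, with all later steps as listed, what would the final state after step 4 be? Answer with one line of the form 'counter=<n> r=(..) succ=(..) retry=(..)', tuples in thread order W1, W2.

counter=9 r=(8,7) succ=(1,0) retry=(0,1)

state after step 1 := counter=8 r=(0,7) succ=(0,0) retry=(0,0)
step 2 (W1 LOAD): counter=8 r=(8,7) succ=(0,0) retry=(0,0)
step 3 (W1 CAS): counter=9 r=(8,7) succ=(1,0) retry=(0,0)
step 4 (W2 CAS): counter=9 r=(8,7) succ=(1,0) retry=(0,1)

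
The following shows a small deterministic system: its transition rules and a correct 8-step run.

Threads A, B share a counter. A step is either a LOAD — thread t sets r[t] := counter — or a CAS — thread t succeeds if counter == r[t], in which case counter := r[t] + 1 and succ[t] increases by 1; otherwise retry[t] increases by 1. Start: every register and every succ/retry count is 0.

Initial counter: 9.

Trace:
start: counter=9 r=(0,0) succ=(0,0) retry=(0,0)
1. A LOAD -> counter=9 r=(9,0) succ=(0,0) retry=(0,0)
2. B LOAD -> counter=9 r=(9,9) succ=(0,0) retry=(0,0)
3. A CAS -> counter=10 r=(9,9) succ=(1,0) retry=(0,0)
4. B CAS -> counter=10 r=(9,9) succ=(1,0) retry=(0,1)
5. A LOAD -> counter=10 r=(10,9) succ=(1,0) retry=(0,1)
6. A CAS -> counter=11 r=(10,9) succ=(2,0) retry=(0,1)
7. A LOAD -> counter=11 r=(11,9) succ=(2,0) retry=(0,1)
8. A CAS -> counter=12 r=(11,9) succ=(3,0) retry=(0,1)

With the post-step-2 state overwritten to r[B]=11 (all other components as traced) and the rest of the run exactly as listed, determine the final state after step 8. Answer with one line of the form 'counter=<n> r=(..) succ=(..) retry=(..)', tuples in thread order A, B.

state after step 2 := counter=9 r=(9,11) succ=(0,0) retry=(0,0)
3. A CAS -> counter=10 r=(9,11) succ=(1,0) retry=(0,0)
4. B CAS -> counter=10 r=(9,11) succ=(1,0) retry=(0,1)
5. A LOAD -> counter=10 r=(10,11) succ=(1,0) retry=(0,1)
6. A CAS -> counter=11 r=(10,11) succ=(2,0) retry=(0,1)
7. A LOAD -> counter=11 r=(11,11) succ=(2,0) retry=(0,1)
8. A CAS -> counter=12 r=(11,11) succ=(3,0) retry=(0,1)

counter=12 r=(11,11) succ=(3,0) retry=(0,1)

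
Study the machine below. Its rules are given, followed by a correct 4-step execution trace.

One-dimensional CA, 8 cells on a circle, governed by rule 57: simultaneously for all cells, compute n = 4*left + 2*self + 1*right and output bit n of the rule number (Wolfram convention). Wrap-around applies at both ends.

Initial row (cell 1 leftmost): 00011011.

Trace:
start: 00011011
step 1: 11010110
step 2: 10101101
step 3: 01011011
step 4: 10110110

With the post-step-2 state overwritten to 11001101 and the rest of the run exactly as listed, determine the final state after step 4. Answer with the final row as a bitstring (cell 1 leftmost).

state after step 2 := 11001101
step 3: 00101011
step 4: 10010110

10010110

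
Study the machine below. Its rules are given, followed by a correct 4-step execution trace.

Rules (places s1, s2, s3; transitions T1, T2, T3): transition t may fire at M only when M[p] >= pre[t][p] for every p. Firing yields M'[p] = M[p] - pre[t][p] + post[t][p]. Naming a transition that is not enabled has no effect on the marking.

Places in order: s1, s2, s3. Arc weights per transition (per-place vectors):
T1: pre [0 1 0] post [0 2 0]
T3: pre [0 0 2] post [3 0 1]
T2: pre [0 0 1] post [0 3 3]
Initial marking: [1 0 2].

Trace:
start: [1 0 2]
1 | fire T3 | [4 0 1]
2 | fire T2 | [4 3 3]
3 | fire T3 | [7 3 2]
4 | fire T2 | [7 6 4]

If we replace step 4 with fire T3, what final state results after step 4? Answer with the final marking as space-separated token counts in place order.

(re-executing from step 4 with the substitution; state before step 4: [7 3 2])
4 | fire T3 | [10 3 1]

10 3 1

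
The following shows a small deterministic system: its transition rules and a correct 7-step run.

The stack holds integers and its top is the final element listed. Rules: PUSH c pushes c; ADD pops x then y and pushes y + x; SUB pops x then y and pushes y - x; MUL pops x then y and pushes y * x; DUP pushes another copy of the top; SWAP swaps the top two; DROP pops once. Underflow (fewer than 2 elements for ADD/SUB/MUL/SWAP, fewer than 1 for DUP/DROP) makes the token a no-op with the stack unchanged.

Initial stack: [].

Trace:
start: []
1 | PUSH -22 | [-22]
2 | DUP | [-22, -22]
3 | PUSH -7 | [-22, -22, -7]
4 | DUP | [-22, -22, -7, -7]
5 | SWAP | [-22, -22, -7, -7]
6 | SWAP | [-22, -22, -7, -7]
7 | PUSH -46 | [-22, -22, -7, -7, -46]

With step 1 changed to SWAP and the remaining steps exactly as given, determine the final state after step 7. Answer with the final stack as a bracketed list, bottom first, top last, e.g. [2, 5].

(re-executing from step 1 with the substitution; state before step 1: [])
1 | SWAP | []
2 | DUP | []
3 | PUSH -7 | [-7]
4 | DUP | [-7, -7]
5 | SWAP | [-7, -7]
6 | SWAP | [-7, -7]
7 | PUSH -46 | [-7, -7, -46]

[-7, -7, -46]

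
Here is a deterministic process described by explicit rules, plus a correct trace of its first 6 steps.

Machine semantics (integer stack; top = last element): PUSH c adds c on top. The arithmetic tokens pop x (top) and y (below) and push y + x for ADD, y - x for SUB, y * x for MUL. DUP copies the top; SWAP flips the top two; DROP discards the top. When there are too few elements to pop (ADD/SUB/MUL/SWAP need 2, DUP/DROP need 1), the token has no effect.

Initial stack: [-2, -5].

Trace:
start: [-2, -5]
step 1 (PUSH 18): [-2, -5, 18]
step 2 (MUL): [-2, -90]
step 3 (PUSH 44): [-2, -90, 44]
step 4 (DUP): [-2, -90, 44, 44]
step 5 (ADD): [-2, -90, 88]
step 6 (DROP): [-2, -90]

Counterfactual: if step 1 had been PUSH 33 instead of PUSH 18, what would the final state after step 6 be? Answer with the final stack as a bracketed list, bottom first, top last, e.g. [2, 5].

[-2, -165]

(re-executing from step 1 with the substitution; state before step 1: [-2, -5])
step 1 (PUSH 33): [-2, -5, 33]
step 2 (MUL): [-2, -165]
step 3 (PUSH 44): [-2, -165, 44]
step 4 (DUP): [-2, -165, 44, 44]
step 5 (ADD): [-2, -165, 88]
step 6 (DROP): [-2, -165]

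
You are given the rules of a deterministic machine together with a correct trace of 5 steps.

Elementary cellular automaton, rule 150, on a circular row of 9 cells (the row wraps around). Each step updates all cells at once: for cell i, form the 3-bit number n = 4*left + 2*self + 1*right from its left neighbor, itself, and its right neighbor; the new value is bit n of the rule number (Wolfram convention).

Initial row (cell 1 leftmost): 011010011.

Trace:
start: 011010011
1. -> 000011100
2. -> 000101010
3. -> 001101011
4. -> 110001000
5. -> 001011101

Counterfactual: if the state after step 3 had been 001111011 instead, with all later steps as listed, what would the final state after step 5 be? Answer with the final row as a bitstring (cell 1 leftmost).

state after step 3 := 001111011
4. -> 110110000
5. -> 000001001

000001001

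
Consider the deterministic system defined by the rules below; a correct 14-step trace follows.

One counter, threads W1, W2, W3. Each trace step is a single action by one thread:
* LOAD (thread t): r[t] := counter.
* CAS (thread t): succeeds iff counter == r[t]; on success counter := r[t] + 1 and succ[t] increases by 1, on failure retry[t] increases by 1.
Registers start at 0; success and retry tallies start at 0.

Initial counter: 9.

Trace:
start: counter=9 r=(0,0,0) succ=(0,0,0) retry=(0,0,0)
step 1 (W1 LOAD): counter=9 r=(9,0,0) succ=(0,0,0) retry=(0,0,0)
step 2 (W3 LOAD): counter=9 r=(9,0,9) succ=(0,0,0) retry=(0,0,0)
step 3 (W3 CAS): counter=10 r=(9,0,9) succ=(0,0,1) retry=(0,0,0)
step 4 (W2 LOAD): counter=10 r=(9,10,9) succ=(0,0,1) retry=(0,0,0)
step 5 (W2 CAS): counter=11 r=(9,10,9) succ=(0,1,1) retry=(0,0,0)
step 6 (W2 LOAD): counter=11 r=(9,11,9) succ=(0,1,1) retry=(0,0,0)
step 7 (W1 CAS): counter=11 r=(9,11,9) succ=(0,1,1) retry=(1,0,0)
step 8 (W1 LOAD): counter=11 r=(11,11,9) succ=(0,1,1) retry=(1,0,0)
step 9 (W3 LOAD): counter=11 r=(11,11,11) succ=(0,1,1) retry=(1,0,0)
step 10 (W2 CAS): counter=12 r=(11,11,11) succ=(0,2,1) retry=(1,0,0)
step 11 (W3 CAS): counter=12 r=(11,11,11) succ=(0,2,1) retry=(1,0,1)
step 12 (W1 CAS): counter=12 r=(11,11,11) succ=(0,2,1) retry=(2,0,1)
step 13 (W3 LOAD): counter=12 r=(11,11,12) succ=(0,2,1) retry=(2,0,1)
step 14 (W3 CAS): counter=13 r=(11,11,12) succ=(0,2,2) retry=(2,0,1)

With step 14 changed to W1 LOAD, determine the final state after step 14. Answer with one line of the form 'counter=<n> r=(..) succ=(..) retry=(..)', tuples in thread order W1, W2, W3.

(re-executing from step 14 with the substitution; state before step 14: counter=12 r=(11,11,12) succ=(0,2,1) retry=(2,0,1))
step 14 (W1 LOAD): counter=12 r=(12,11,12) succ=(0,2,1) retry=(2,0,1)

counter=12 r=(12,11,12) succ=(0,2,1) retry=(2,0,1)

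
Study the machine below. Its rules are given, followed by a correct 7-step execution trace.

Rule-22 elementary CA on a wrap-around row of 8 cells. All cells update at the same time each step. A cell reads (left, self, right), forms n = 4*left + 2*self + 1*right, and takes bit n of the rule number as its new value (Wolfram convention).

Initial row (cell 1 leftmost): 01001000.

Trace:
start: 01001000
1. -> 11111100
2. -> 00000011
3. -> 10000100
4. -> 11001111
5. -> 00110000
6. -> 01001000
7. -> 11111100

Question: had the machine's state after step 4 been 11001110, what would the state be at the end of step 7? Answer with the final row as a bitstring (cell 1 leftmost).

state after step 4 := 11001110
5. -> 00110000
6. -> 01001000
7. -> 11111100

11111100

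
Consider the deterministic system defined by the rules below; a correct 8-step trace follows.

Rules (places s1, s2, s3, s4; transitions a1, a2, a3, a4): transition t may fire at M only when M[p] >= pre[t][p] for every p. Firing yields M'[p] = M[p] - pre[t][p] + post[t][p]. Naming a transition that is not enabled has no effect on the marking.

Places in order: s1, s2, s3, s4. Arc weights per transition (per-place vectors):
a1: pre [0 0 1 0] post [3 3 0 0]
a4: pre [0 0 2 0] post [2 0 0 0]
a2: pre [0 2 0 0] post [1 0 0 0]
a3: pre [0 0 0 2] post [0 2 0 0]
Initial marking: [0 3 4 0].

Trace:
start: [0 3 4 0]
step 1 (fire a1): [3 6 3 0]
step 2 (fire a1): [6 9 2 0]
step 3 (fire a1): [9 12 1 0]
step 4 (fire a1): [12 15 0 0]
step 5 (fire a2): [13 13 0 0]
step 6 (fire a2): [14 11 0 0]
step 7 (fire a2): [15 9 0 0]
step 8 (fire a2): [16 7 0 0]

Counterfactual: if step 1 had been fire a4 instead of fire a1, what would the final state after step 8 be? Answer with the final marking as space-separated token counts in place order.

12 1 0 0

(re-executing from step 1 with the substitution; state before step 1: [0 3 4 0])
step 1 (fire a4): [2 3 2 0]
step 2 (fire a1): [5 6 1 0]
step 3 (fire a1): [8 9 0 0]
step 4 (fire a1): [8 9 0 0]
step 5 (fire a2): [9 7 0 0]
step 6 (fire a2): [10 5 0 0]
step 7 (fire a2): [11 3 0 0]
step 8 (fire a2): [12 1 0 0]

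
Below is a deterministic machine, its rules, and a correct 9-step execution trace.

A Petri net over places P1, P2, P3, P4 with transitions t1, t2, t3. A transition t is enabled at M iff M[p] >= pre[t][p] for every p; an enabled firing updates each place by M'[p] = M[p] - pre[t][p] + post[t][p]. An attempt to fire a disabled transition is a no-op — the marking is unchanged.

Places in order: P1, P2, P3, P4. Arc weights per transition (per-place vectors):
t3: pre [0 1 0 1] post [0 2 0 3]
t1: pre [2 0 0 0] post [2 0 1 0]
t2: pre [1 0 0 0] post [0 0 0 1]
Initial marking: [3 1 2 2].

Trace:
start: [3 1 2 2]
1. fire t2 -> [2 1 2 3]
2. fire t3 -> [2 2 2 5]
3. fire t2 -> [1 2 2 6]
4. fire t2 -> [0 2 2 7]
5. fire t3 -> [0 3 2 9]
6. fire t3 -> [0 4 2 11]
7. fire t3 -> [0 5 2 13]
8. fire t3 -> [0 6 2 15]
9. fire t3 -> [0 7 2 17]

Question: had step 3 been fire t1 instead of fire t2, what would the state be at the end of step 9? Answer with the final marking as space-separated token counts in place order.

1 7 3 16

(re-executing from step 3 with the substitution; state before step 3: [2 2 2 5])
3. fire t1 -> [2 2 3 5]
4. fire t2 -> [1 2 3 6]
5. fire t3 -> [1 3 3 8]
6. fire t3 -> [1 4 3 10]
7. fire t3 -> [1 5 3 12]
8. fire t3 -> [1 6 3 14]
9. fire t3 -> [1 7 3 16]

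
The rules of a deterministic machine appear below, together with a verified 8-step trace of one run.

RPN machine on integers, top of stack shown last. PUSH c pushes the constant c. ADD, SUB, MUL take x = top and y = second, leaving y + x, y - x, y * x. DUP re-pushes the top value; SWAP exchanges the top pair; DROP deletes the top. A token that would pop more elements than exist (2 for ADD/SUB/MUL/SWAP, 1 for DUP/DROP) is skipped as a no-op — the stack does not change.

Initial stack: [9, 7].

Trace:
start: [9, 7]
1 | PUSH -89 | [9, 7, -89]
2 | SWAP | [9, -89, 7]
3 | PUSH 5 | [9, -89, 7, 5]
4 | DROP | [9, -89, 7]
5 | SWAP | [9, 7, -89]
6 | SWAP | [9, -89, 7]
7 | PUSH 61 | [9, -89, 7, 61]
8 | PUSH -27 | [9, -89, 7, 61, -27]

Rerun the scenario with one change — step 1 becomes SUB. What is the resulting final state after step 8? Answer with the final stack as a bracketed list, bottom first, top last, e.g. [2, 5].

(re-executing from step 1 with the substitution; state before step 1: [9, 7])
1 | SUB | [2]
2 | SWAP | [2]
3 | PUSH 5 | [2, 5]
4 | DROP | [2]
5 | SWAP | [2]
6 | SWAP | [2]
7 | PUSH 61 | [2, 61]
8 | PUSH -27 | [2, 61, -27]

[2, 61, -27]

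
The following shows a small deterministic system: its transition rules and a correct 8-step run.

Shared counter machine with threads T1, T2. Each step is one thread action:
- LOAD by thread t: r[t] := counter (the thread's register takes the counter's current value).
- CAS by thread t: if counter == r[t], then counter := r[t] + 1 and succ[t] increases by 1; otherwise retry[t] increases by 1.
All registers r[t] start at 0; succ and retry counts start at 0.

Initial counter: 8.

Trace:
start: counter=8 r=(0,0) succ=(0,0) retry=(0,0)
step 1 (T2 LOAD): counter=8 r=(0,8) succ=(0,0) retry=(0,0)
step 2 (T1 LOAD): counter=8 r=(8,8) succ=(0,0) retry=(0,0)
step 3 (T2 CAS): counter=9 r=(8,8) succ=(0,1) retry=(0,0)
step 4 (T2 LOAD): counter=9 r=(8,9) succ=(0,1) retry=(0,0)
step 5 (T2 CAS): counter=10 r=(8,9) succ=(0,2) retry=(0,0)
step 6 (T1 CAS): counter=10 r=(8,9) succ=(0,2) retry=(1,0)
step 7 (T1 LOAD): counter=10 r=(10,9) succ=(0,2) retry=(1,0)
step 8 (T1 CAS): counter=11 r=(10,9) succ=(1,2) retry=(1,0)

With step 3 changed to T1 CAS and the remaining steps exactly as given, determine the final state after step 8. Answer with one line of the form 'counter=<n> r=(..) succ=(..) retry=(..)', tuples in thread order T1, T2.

counter=11 r=(10,9) succ=(2,1) retry=(1,0)

(re-executing from step 3 with the substitution; state before step 3: counter=8 r=(8,8) succ=(0,0) retry=(0,0))
step 3 (T1 CAS): counter=9 r=(8,8) succ=(1,0) retry=(0,0)
step 4 (T2 LOAD): counter=9 r=(8,9) succ=(1,0) retry=(0,0)
step 5 (T2 CAS): counter=10 r=(8,9) succ=(1,1) retry=(0,0)
step 6 (T1 CAS): counter=10 r=(8,9) succ=(1,1) retry=(1,0)
step 7 (T1 LOAD): counter=10 r=(10,9) succ=(1,1) retry=(1,0)
step 8 (T1 CAS): counter=11 r=(10,9) succ=(2,1) retry=(1,0)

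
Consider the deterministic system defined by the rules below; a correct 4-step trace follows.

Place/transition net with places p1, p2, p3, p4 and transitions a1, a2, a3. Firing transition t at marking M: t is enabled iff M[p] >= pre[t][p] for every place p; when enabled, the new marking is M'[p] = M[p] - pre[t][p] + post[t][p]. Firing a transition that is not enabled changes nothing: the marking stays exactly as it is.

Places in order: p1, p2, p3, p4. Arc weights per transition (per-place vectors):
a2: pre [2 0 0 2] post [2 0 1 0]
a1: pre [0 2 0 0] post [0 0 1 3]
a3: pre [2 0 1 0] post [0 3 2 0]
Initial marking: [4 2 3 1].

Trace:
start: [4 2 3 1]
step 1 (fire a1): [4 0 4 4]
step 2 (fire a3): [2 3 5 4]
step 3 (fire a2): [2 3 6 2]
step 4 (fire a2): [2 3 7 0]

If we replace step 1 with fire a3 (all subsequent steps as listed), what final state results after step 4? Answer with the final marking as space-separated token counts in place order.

0 8 5 1

(re-executing from step 1 with the substitution; state before step 1: [4 2 3 1])
step 1 (fire a3): [2 5 4 1]
step 2 (fire a3): [0 8 5 1]
step 3 (fire a2): [0 8 5 1]
step 4 (fire a2): [0 8 5 1]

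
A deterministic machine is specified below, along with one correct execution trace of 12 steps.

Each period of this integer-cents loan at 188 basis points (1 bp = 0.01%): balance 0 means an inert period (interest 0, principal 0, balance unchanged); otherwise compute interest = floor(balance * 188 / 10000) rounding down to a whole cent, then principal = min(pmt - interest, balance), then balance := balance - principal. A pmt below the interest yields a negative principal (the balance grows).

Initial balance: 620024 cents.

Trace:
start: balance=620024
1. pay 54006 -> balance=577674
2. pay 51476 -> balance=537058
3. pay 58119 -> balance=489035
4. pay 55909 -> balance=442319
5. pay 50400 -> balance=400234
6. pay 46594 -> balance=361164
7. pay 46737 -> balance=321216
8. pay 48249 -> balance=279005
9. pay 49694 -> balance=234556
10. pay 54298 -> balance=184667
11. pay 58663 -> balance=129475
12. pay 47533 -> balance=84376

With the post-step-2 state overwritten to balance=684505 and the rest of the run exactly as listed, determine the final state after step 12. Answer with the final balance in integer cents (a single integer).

state after step 2 := balance=684505
3. pay 58119 -> balance=639254
4. pay 55909 -> balance=595362
5. pay 50400 -> balance=556154
6. pay 46594 -> balance=520015
7. pay 46737 -> balance=483054
8. pay 48249 -> balance=443886
9. pay 49694 -> balance=402537
10. pay 54298 -> balance=355806
11. pay 58663 -> balance=303832
12. pay 47533 -> balance=262011

262011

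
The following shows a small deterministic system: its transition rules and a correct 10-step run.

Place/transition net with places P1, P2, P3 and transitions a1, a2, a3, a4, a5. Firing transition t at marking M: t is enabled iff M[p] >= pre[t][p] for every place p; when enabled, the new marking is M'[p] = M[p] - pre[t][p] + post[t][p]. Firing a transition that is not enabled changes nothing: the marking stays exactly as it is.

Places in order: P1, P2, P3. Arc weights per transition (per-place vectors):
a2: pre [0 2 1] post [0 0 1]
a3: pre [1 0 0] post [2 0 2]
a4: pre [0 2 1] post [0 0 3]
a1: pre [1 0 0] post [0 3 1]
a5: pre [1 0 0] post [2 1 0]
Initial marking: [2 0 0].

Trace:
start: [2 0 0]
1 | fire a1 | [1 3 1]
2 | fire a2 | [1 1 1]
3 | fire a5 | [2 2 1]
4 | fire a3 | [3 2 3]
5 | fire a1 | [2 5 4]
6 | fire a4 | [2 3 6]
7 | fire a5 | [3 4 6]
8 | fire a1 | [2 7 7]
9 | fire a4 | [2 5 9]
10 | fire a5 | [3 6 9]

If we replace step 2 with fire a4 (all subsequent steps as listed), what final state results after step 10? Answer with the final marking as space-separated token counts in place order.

(re-executing from step 2 with the substitution; state before step 2: [1 3 1])
2 | fire a4 | [1 1 3]
3 | fire a5 | [2 2 3]
4 | fire a3 | [3 2 5]
5 | fire a1 | [2 5 6]
6 | fire a4 | [2 3 8]
7 | fire a5 | [3 4 8]
8 | fire a1 | [2 7 9]
9 | fire a4 | [2 5 11]
10 | fire a5 | [3 6 11]

3 6 11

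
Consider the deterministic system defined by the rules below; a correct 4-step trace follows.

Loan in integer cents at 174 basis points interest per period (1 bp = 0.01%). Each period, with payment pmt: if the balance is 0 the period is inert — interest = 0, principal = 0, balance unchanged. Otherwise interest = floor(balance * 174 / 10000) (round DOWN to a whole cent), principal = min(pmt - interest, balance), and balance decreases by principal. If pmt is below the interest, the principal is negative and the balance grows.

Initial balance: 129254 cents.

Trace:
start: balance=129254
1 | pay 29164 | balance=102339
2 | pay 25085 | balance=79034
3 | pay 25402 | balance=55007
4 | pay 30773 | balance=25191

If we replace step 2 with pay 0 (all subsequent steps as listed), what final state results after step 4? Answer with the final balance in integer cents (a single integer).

(re-executing from step 2 with the substitution; state before step 2: balance=102339)
2 | pay 0 | balance=104119
3 | pay 25402 | balance=80528
4 | pay 30773 | balance=51156

51156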